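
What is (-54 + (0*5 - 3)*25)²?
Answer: 16641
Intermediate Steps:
(-54 + (0*5 - 3)*25)² = (-54 + (0 - 3)*25)² = (-54 - 3*25)² = (-54 - 75)² = (-129)² = 16641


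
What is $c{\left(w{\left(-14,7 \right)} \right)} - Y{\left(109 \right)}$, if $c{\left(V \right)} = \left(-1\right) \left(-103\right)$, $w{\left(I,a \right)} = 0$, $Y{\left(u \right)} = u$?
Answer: $-6$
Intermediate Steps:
$c{\left(V \right)} = 103$
$c{\left(w{\left(-14,7 \right)} \right)} - Y{\left(109 \right)} = 103 - 109 = -6$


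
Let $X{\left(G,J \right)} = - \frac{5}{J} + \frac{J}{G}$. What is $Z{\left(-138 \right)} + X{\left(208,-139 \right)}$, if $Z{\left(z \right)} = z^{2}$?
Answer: $\frac{550581847}{28912} \approx 19043.0$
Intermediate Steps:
$Z{\left(-138 \right)} + X{\left(208,-139 \right)} = \left(-138\right)^{2} - \left(- \frac{5}{139} + \frac{139}{208}\right) = 19044 - \frac{18281}{28912} = \frac{550581847}{28912}$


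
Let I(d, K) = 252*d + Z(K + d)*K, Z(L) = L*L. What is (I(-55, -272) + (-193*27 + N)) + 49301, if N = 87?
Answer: -29054371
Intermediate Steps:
Z(L) = L**2
I(d, K) = 252*d + K*(K + d)**2 (I(d, K) = 252*d + (K + d)**2*K = 252*d + K*(K + d)**2)
(I(-55, -272) + (-193*27 + N)) + 49301 = ((252*(-55) - 272*(-272 - 55)**2) + (-193*27 + 87)) + 49301 = ((-13860 - 272*(-327)**2) + (-5211 + 87)) + 49301 = ((-13860 - 272*106929) - 5124) + 49301 = ((-13860 - 29084688) - 5124) + 49301 = (-29098548 - 5124) + 49301 = -29103672 + 49301 = -29054371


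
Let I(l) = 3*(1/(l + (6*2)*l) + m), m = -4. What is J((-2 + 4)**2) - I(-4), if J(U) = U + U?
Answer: 1043/52 ≈ 20.058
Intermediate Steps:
J(U) = 2*U
I(l) = -12 + 3/(13*l) (I(l) = 3*(1/(l + (6*2)*l) - 4) = 3*(1/(l + 12*l) - 4) = 3*(1/(13*l) - 4) = 3*(-4 + 1/(13*l)) = -12 + 3/(13*l))
J((-2 + 4)**2) - I(-4) = 2*(-2 + 4)**2 - (-12 + (3/13)/(-4)) = 2*2**2 - (-12 + (3/13)*(-1/4)) = 2*4 - (-12 - 3/52) = 8 - 1*(-627/52) = 8 + 627/52 = 1043/52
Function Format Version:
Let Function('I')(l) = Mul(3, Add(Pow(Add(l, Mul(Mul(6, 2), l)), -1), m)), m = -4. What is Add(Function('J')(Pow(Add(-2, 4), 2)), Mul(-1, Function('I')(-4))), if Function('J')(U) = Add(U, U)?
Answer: Rational(1043, 52) ≈ 20.058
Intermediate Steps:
Function('J')(U) = Mul(2, U)
Function('I')(l) = Add(-12, Mul(Rational(3, 13), Pow(l, -1))) (Function('I')(l) = Mul(3, Add(Pow(Add(l, Mul(Mul(6, 2), l)), -1), -4)) = Mul(3, Add(Pow(Add(l, Mul(12, l)), -1), -4)) = Mul(3, Add(Pow(Mul(13, l), -1), -4)) = Mul(3, Add(Mul(Rational(1, 13), Pow(l, -1)), -4)) = Mul(3, Add(-4, Mul(Rational(1, 13), Pow(l, -1)))) = Add(-12, Mul(Rational(3, 13), Pow(l, -1))))
Add(Function('J')(Pow(Add(-2, 4), 2)), Mul(-1, Function('I')(-4))) = Add(Mul(2, Pow(Add(-2, 4), 2)), Mul(-1, Add(-12, Mul(Rational(3, 13), Pow(-4, -1))))) = Add(Mul(2, Pow(2, 2)), Mul(-1, Add(-12, Mul(Rational(3, 13), Rational(-1, 4))))) = Add(Mul(2, 4), Mul(-1, Add(-12, Rational(-3, 52)))) = Add(8, Mul(-1, Rational(-627, 52))) = Add(8, Rational(627, 52)) = Rational(1043, 52)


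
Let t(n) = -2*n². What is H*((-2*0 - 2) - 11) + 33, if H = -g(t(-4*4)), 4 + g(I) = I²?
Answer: 3407853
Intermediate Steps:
g(I) = -4 + I²
H = -262140 (H = -(-4 + (-2*(-4*4)²)²) = -(-4 + (-2*(-16)²)²) = -(-4 + (-2*256)²) = -(-4 + (-512)²) = -(-4 + 262144) = -1*262140 = -262140)
H*((-2*0 - 2) - 11) + 33 = -262140*((-2*0 - 2) - 11) + 33 = -262140*((0 - 2) - 11) + 33 = -262140*(-2 - 11) + 33 = -262140*(-13) + 33 = 3407820 + 33 = 3407853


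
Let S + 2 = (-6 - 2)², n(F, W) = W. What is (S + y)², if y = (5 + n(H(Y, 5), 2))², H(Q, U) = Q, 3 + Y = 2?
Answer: 12321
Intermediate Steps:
Y = -1 (Y = -3 + 2 = -1)
S = 62 (S = -2 + (-6 - 2)² = -2 + (-8)² = -2 + 64 = 62)
y = 49 (y = (5 + 2)² = 7² = 49)
(S + y)² = (62 + 49)² = 111² = 12321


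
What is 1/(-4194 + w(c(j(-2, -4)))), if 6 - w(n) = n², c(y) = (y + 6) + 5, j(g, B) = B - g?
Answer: -1/4269 ≈ -0.00023425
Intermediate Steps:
c(y) = 11 + y (c(y) = (6 + y) + 5 = 11 + y)
w(n) = 6 - n²
1/(-4194 + w(c(j(-2, -4)))) = 1/(-4194 + (6 - (11 + (-4 - 1*(-2)))²)) = 1/(-4194 + (6 - (11 + (-4 + 2))²)) = 1/(-4194 + (6 - (11 - 2)²)) = 1/(-4194 + (6 - 1*9²)) = 1/(-4194 + (6 - 1*81)) = 1/(-4194 + (6 - 81)) = 1/(-4194 - 75) = 1/(-4269) = -1/4269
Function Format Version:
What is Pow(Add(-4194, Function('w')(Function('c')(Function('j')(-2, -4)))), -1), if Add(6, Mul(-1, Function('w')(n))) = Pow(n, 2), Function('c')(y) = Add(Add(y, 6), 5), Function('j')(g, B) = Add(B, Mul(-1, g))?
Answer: Rational(-1, 4269) ≈ -0.00023425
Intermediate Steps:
Function('c')(y) = Add(11, y) (Function('c')(y) = Add(Add(6, y), 5) = Add(11, y))
Function('w')(n) = Add(6, Mul(-1, Pow(n, 2)))
Pow(Add(-4194, Function('w')(Function('c')(Function('j')(-2, -4)))), -1) = Pow(Add(-4194, Add(6, Mul(-1, Pow(Add(11, Add(-4, Mul(-1, -2))), 2)))), -1) = Pow(Add(-4194, Add(6, Mul(-1, Pow(Add(11, Add(-4, 2)), 2)))), -1) = Pow(Add(-4194, Add(6, Mul(-1, Pow(Add(11, -2), 2)))), -1) = Pow(Add(-4194, Add(6, Mul(-1, Pow(9, 2)))), -1) = Pow(Add(-4194, Add(6, Mul(-1, 81))), -1) = Pow(Add(-4194, Add(6, -81)), -1) = Pow(Add(-4194, -75), -1) = Pow(-4269, -1) = Rational(-1, 4269)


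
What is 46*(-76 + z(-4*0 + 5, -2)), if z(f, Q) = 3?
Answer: -3358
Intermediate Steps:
46*(-76 + z(-4*0 + 5, -2)) = 46*(-76 + 3) = 46*(-73) = -3358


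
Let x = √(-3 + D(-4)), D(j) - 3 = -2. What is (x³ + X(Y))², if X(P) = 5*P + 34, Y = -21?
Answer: 5033 + 284*I*√2 ≈ 5033.0 + 401.64*I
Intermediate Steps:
D(j) = 1 (D(j) = 3 - 2 = 1)
x = I*√2 (x = √(-3 + 1) = √(-2) = I*√2 ≈ 1.4142*I)
X(P) = 34 + 5*P
(x³ + X(Y))² = ((I*√2)³ + (34 + 5*(-21)))² = (-2*I*√2 + (34 - 105))² = (-2*I*√2 - 71)² = (-71 - 2*I*√2)²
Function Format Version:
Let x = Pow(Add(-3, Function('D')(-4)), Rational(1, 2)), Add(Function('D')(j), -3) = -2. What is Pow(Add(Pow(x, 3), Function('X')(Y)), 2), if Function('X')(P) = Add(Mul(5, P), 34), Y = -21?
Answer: Add(5033, Mul(284, I, Pow(2, Rational(1, 2)))) ≈ Add(5033.0, Mul(401.64, I))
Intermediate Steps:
Function('D')(j) = 1 (Function('D')(j) = Add(3, -2) = 1)
x = Mul(I, Pow(2, Rational(1, 2))) (x = Pow(Add(-3, 1), Rational(1, 2)) = Pow(-2, Rational(1, 2)) = Mul(I, Pow(2, Rational(1, 2))) ≈ Mul(1.4142, I))
Function('X')(P) = Add(34, Mul(5, P))
Pow(Add(Pow(x, 3), Function('X')(Y)), 2) = Pow(Add(Pow(Mul(I, Pow(2, Rational(1, 2))), 3), Add(34, Mul(5, -21))), 2) = Pow(Add(Mul(-2, I, Pow(2, Rational(1, 2))), Add(34, -105)), 2) = Pow(Add(Mul(-2, I, Pow(2, Rational(1, 2))), -71), 2) = Pow(Add(-71, Mul(-2, I, Pow(2, Rational(1, 2)))), 2)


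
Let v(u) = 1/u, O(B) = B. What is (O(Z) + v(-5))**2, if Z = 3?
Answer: 196/25 ≈ 7.8400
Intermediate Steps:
(O(Z) + v(-5))**2 = (3 + 1/(-5))**2 = (3 - 1/5)**2 = (14/5)**2 = 196/25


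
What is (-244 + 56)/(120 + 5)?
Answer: -188/125 ≈ -1.5040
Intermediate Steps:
(-244 + 56)/(120 + 5) = -188/125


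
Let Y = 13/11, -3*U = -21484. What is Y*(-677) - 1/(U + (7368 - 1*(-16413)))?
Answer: -816970460/1021097 ≈ -800.09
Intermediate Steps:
U = 21484/3 (U = -1/3*(-21484) = 21484/3 ≈ 7161.3)
Y = 13/11 (Y = 13*(1/11) = 13/11 ≈ 1.1818)
Y*(-677) - 1/(U + (7368 - 1*(-16413))) = (13/11)*(-677) - 1/(21484/3 + (7368 - 1*(-16413))) = -8801/11 - 1/(21484/3 + (7368 + 16413)) = -8801/11 - 1/(21484/3 + 23781) = -8801/11 - 1/92827/3 = -8801/11 - 1*3/92827 = -8801/11 - 3/92827 = -816970460/1021097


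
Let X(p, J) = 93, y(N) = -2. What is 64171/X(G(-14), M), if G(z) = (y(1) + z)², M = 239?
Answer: 64171/93 ≈ 690.01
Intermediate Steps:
G(z) = (-2 + z)²
64171/X(G(-14), M) = 64171/93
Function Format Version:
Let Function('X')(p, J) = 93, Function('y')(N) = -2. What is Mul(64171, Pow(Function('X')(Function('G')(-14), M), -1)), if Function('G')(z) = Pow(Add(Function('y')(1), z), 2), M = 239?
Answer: Rational(64171, 93) ≈ 690.01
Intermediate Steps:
Function('G')(z) = Pow(Add(-2, z), 2)
Mul(64171, Pow(Function('X')(Function('G')(-14), M), -1)) = Mul(64171, Pow(93, -1)) = Mul(64171, Rational(1, 93)) = Rational(64171, 93)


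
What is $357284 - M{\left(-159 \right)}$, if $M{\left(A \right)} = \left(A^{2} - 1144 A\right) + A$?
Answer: $150266$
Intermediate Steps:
$M{\left(A \right)} = A^{2} - 1143 A$
$357284 - M{\left(-159 \right)} = 357284 - - 159 \left(-1143 - 159\right) = 357284 - \left(-159\right) \left(-1302\right) = 357284 - 207018 = 150266$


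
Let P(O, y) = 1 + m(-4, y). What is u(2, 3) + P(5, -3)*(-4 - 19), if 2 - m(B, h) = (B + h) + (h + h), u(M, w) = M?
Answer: -366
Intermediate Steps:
m(B, h) = 2 - B - 3*h (m(B, h) = 2 - ((B + h) + (h + h)) = 2 - ((B + h) + 2*h) = 2 - (B + 3*h) = 2 + (-B - 3*h) = 2 - B - 3*h)
P(O, y) = 7 - 3*y (P(O, y) = 1 + (2 - 1*(-4) - 3*y) = 1 + (2 + 4 - 3*y) = 1 + (6 - 3*y) = 7 - 3*y)
u(2, 3) + P(5, -3)*(-4 - 19) = 2 + (7 - 3*(-3))*(-4 - 19) = 2 + (7 + 9)*(-23) = 2 + 16*(-23) = 2 - 368 = -366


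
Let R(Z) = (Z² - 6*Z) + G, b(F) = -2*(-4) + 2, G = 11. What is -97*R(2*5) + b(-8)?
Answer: -4937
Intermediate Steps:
b(F) = 10 (b(F) = 8 + 2 = 10)
R(Z) = 11 + Z² - 6*Z (R(Z) = (Z² - 6*Z) + 11 = 11 + Z² - 6*Z)
-97*R(2*5) + b(-8) = -97*(11 + (2*5)² - 12*5) + 10 = -97*(11 + 10² - 6*10) + 10 = -97*(11 + 100 - 60) + 10 = -97*51 + 10 = -4947 + 10 = -4937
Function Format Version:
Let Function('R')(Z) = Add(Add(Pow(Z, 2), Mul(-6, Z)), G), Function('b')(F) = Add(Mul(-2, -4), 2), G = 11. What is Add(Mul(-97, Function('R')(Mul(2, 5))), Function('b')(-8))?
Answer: -4937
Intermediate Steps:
Function('b')(F) = 10 (Function('b')(F) = Add(8, 2) = 10)
Function('R')(Z) = Add(11, Pow(Z, 2), Mul(-6, Z)) (Function('R')(Z) = Add(Add(Pow(Z, 2), Mul(-6, Z)), 11) = Add(11, Pow(Z, 2), Mul(-6, Z)))
Add(Mul(-97, Function('R')(Mul(2, 5))), Function('b')(-8)) = Add(Mul(-97, Add(11, Pow(Mul(2, 5), 2), Mul(-6, Mul(2, 5)))), 10) = Add(Mul(-97, Add(11, Pow(10, 2), Mul(-6, 10))), 10) = Add(Mul(-97, Add(11, 100, -60)), 10) = Add(Mul(-97, 51), 10) = Add(-4947, 10) = -4937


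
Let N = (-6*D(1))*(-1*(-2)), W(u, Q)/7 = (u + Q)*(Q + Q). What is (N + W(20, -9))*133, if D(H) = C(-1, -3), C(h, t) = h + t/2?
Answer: -180348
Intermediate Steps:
C(h, t) = h + t/2 (C(h, t) = h + t*(½) = h + t/2)
D(H) = -5/2 (D(H) = -1 + (½)*(-3) = -1 - 3/2 = -5/2)
W(u, Q) = 14*Q*(Q + u) (W(u, Q) = 7*((u + Q)*(Q + Q)) = 7*((Q + u)*(2*Q)) = 7*(2*Q*(Q + u)) = 14*Q*(Q + u))
N = 30 (N = (-6*(-5/2))*(-1*(-2)) = 15*2 = 30)
(N + W(20, -9))*133 = (30 + 14*(-9)*(-9 + 20))*133 = (30 + 14*(-9)*11)*133 = (30 - 1386)*133 = -1356*133 = -180348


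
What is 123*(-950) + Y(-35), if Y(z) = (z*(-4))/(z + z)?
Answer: -116852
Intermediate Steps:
Y(z) = -2 (Y(z) = (-4*z)/((2*z)) = (-4*z)*(1/(2*z)) = -2)
123*(-950) + Y(-35) = 123*(-950) - 2 = -116850 - 2 = -116852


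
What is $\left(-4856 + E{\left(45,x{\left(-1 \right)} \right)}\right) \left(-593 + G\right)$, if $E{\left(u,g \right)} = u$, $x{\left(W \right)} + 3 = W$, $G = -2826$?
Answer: $16448809$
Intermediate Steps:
$x{\left(W \right)} = -3 + W$
$\left(-4856 + E{\left(45,x{\left(-1 \right)} \right)}\right) \left(-593 + G\right) = \left(-4856 + 45\right) \left(-593 - 2826\right) = \left(-4811\right) \left(-3419\right) = 16448809$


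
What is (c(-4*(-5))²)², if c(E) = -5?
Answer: 625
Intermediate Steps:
(c(-4*(-5))²)² = ((-5)²)² = 25² = 625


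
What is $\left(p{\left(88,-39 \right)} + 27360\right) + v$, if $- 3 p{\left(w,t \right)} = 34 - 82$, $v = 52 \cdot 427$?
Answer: $49580$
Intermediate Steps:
$v = 22204$
$p{\left(w,t \right)} = 16$ ($p{\left(w,t \right)} = - \frac{34 - 82}{3} = \left(- \frac{1}{3}\right) \left(-48\right) = 16$)
$\left(p{\left(88,-39 \right)} + 27360\right) + v = \left(16 + 27360\right) + 22204 = 27376 + 22204 = 49580$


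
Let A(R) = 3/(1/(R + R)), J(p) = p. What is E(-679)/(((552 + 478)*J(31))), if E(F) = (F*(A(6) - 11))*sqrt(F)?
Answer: -3395*I*sqrt(679)/6386 ≈ -13.853*I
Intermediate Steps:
A(R) = 6*R (A(R) = 3/(1/(2*R)) = 3/((1/(2*R))) = 3*(2*R) = 6*R)
E(F) = 25*F**(3/2) (E(F) = (F*(6*6 - 11))*sqrt(F) = (F*(36 - 11))*sqrt(F) = (F*25)*sqrt(F) = (25*F)*sqrt(F) = 25*F**(3/2))
E(-679)/(((552 + 478)*J(31))) = (25*(-679)**(3/2))/(((552 + 478)*31)) = (25*(-679*I*sqrt(679)))/((1030*31)) = -16975*I*sqrt(679)/31930 = -16975*I*sqrt(679)*(1/31930) = -3395*I*sqrt(679)/6386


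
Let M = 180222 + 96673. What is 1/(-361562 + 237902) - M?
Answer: -34240835701/123660 ≈ -2.7690e+5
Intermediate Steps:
M = 276895
1/(-361562 + 237902) - M = 1/(-361562 + 237902) - 1*276895 = 1/(-123660) - 276895 = -1/123660 - 276895 = -34240835701/123660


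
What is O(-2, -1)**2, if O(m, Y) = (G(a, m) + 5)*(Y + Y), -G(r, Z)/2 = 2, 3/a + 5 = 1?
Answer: 4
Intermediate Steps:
a = -3/4 (a = 3/(-5 + 1) = 3/(-4) = 3*(-1/4) = -3/4 ≈ -0.75000)
G(r, Z) = -4 (G(r, Z) = -2*2 = -4)
O(m, Y) = 2*Y (O(m, Y) = (-4 + 5)*(Y + Y) = 1*(2*Y) = 2*Y)
O(-2, -1)**2 = (2*(-1))**2 = (-2)**2 = 4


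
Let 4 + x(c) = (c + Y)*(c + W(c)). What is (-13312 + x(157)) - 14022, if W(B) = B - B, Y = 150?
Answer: 20861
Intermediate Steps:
W(B) = 0
x(c) = -4 + c*(150 + c) (x(c) = -4 + (c + 150)*(c + 0) = -4 + (150 + c)*c = -4 + c*(150 + c))
(-13312 + x(157)) - 14022 = (-13312 + (-4 + 157**2 + 150*157)) - 14022 = (-13312 + (-4 + 24649 + 23550)) - 14022 = (-13312 + 48195) - 14022 = 34883 - 14022 = 20861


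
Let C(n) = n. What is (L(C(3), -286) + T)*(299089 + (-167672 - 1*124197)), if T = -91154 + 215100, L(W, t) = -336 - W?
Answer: 892442540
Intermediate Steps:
T = 123946
(L(C(3), -286) + T)*(299089 + (-167672 - 1*124197)) = ((-336 - 1*3) + 123946)*(299089 + (-167672 - 1*124197)) = ((-336 - 3) + 123946)*(299089 + (-167672 - 124197)) = (-339 + 123946)*(299089 - 291869) = 123607*7220 = 892442540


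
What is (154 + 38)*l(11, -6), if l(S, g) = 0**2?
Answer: 0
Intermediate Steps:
l(S, g) = 0
(154 + 38)*l(11, -6) = (154 + 38)*0 = 192*0 = 0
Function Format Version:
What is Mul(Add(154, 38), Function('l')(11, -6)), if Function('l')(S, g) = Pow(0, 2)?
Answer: 0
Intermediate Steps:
Function('l')(S, g) = 0
Mul(Add(154, 38), Function('l')(11, -6)) = Mul(Add(154, 38), 0) = Mul(192, 0) = 0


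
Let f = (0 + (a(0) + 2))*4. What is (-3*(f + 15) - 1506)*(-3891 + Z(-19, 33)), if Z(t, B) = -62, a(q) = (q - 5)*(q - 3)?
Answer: 6937515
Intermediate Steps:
a(q) = (-5 + q)*(-3 + q)
f = 68 (f = (0 + ((15 + 0**2 - 8*0) + 2))*4 = (0 + ((15 + 0 + 0) + 2))*4 = (0 + (15 + 2))*4 = (0 + 17)*4 = 17*4 = 68)
(-3*(f + 15) - 1506)*(-3891 + Z(-19, 33)) = (-3*(68 + 15) - 1506)*(-3891 - 62) = (-3*83 - 1506)*(-3953) = (-249 - 1506)*(-3953) = -1755*(-3953) = 6937515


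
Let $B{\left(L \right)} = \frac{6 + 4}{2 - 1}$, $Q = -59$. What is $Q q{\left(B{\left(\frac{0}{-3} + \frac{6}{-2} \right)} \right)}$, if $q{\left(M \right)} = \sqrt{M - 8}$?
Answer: $- 59 \sqrt{2} \approx -83.439$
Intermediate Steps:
$B{\left(L \right)} = 10$ ($B{\left(L \right)} = \frac{10}{1} = 10 \cdot 1 = 10$)
$q{\left(M \right)} = \sqrt{-8 + M}$
$Q q{\left(B{\left(\frac{0}{-3} + \frac{6}{-2} \right)} \right)} = - 59 \sqrt{-8 + 10} = - 59 \sqrt{2}$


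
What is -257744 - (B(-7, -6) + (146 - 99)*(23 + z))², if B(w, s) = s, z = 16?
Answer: -3595673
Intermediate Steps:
-257744 - (B(-7, -6) + (146 - 99)*(23 + z))² = -257744 - (-6 + (146 - 99)*(23 + 16))² = -257744 - (-6 + 47*39)² = -257744 - (-6 + 1833)² = -257744 - 1*1827² = -257744 - 1*3337929 = -257744 - 3337929 = -3595673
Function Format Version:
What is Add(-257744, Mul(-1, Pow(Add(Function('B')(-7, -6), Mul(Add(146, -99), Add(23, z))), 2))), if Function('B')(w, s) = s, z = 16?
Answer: -3595673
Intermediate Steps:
Add(-257744, Mul(-1, Pow(Add(Function('B')(-7, -6), Mul(Add(146, -99), Add(23, z))), 2))) = Add(-257744, Mul(-1, Pow(Add(-6, Mul(Add(146, -99), Add(23, 16))), 2))) = Add(-257744, Mul(-1, Pow(Add(-6, Mul(47, 39)), 2))) = Add(-257744, Mul(-1, Pow(Add(-6, 1833), 2))) = Add(-257744, Mul(-1, Pow(1827, 2))) = Add(-257744, Mul(-1, 3337929)) = Add(-257744, -3337929) = -3595673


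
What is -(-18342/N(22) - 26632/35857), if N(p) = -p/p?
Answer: -657662462/35857 ≈ -18341.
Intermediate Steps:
N(p) = -1 (N(p) = -1*1 = -1)
-(-18342/N(22) - 26632/35857) = -(-18342/(-1) - 26632/35857) = -(-18342*(-1) - 26632*1/35857) = -(18342 - 26632/35857) = -1*657662462/35857 = -657662462/35857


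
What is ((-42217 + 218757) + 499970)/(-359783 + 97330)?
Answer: -676510/262453 ≈ -2.5776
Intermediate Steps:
((-42217 + 218757) + 499970)/(-359783 + 97330) = (176540 + 499970)/(-262453) = 676510*(-1/262453) = -676510/262453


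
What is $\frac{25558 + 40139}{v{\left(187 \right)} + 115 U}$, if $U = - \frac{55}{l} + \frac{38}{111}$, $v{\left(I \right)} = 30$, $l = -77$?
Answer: $\frac{51046569}{117725} \approx 433.61$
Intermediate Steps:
$U = \frac{821}{777}$ ($U = - \frac{55}{-77} + \frac{38}{111} = \left(-55\right) \left(- \frac{1}{77}\right) + 38 \cdot \frac{1}{111} = \frac{5}{7} + \frac{38}{111} = \frac{821}{777} \approx 1.0566$)
$\frac{25558 + 40139}{v{\left(187 \right)} + 115 U} = \frac{25558 + 40139}{30 + 115 \cdot \frac{821}{777}} = \frac{65697}{30 + \frac{94415}{777}} = \frac{65697}{\frac{117725}{777}} = 65697 \cdot \frac{777}{117725} = \frac{51046569}{117725}$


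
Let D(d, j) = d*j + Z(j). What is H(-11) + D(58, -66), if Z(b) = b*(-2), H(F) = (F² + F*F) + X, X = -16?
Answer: -3470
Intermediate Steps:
H(F) = -16 + 2*F² (H(F) = (F² + F*F) - 16 = (F² + F²) - 16 = 2*F² - 16 = -16 + 2*F²)
Z(b) = -2*b
D(d, j) = -2*j + d*j (D(d, j) = d*j - 2*j = -2*j + d*j)
H(-11) + D(58, -66) = (-16 + 2*(-11)²) - 66*(-2 + 58) = (-16 + 2*121) - 66*56 = (-16 + 242) - 3696 = 226 - 3696 = -3470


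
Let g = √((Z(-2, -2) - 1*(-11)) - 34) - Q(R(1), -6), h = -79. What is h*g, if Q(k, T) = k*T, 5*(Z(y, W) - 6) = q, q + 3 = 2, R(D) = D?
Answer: -474 - 79*I*√430/5 ≈ -474.0 - 327.64*I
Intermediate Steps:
q = -1 (q = -3 + 2 = -1)
Z(y, W) = 29/5 (Z(y, W) = 6 + (⅕)*(-1) = 6 - ⅕ = 29/5)
Q(k, T) = T*k
g = 6 + I*√430/5 (g = √((29/5 - 1*(-11)) - 34) - (-6) = √((29/5 + 11) - 34) - 1*(-6) = √(84/5 - 34) + 6 = √(-86/5) + 6 = I*√430/5 + 6 = 6 + I*√430/5 ≈ 6.0 + 4.1473*I)
h*g = -79*(6 + I*√430/5) = -474 - 79*I*√430/5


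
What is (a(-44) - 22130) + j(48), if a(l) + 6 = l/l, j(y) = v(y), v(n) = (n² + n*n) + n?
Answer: -17479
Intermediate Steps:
v(n) = n + 2*n² (v(n) = (n² + n²) + n = 2*n² + n = n + 2*n²)
j(y) = y*(1 + 2*y)
a(l) = -5 (a(l) = -6 + l/l = -6 + 1 = -5)
(a(-44) - 22130) + j(48) = (-5 - 22130) + 48*(1 + 2*48) = -22135 + 48*(1 + 96) = -22135 + 48*97 = -22135 + 4656 = -17479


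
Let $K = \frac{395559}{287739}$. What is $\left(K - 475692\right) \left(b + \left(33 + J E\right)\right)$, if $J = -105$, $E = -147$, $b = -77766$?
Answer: $\frac{315815661235446}{10657} \approx 2.9635 \cdot 10^{10}$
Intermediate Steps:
$K = \frac{43951}{31971}$ ($K = 395559 \cdot \frac{1}{287739} = \frac{43951}{31971} \approx 1.3747$)
$\left(K - 475692\right) \left(b + \left(33 + J E\right)\right) = \left(\frac{43951}{31971} - 475692\right) \left(-77766 + \left(33 - -15435\right)\right) = - \frac{15208304981 \left(-77766 + \left(33 + 15435\right)\right)}{31971} = - \frac{15208304981 \left(-77766 + 15468\right)}{31971} = \left(- \frac{15208304981}{31971}\right) \left(-62298\right) = \frac{315815661235446}{10657}$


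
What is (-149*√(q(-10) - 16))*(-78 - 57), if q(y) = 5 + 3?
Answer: 40230*I*√2 ≈ 56894.0*I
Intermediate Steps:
q(y) = 8
(-149*√(q(-10) - 16))*(-78 - 57) = (-149*√(8 - 16))*(-78 - 57) = -298*I*√2*(-135) = 40230*I*√2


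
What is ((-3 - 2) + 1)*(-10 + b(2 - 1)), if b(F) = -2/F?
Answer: 48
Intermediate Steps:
((-3 - 2) + 1)*(-10 + b(2 - 1)) = ((-3 - 2) + 1)*(-10 - 2/(2 - 1)) = (-5 + 1)*(-10 - 2/1) = -4*(-10 - 2*1) = -4*(-10 - 2) = -4*(-12) = 48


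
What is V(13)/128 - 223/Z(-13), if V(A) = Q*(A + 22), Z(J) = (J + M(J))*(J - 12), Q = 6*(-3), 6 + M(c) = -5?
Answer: -25409/4800 ≈ -5.2935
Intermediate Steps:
M(c) = -11 (M(c) = -6 - 5 = -11)
Q = -18
Z(J) = (-12 + J)*(-11 + J) (Z(J) = (J - 11)*(J - 12) = (-11 + J)*(-12 + J) = (-12 + J)*(-11 + J))
V(A) = -396 - 18*A (V(A) = -18*(A + 22) = -18*(22 + A) = -396 - 18*A)
V(13)/128 - 223/Z(-13) = (-396 - 18*13)/128 - 223/(132 + (-13)**2 - 23*(-13)) = (-396 - 234)*(1/128) - 223/(132 + 169 + 299) = -630*1/128 - 223/600 = -315/64 - 223*1/600 = -315/64 - 223/600 = -25409/4800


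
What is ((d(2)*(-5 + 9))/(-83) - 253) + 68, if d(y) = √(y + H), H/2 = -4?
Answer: -185 - 4*I*√6/83 ≈ -185.0 - 0.11805*I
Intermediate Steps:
H = -8 (H = 2*(-4) = -8)
d(y) = √(-8 + y) (d(y) = √(y - 8) = √(-8 + y))
((d(2)*(-5 + 9))/(-83) - 253) + 68 = ((√(-8 + 2)*(-5 + 9))/(-83) - 253) + 68 = ((√(-6)*4)*(-1/83) - 253) + 68 = (((I*√6)*4)*(-1/83) - 253) + 68 = ((4*I*√6)*(-1/83) - 253) + 68 = (-4*I*√6/83 - 253) + 68 = (-253 - 4*I*√6/83) + 68 = -185 - 4*I*√6/83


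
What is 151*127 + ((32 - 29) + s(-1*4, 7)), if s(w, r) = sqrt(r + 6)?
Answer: 19180 + sqrt(13) ≈ 19184.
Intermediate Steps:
s(w, r) = sqrt(6 + r)
151*127 + ((32 - 29) + s(-1*4, 7)) = 151*127 + ((32 - 29) + sqrt(6 + 7)) = 19177 + (3 + sqrt(13)) = 19180 + sqrt(13)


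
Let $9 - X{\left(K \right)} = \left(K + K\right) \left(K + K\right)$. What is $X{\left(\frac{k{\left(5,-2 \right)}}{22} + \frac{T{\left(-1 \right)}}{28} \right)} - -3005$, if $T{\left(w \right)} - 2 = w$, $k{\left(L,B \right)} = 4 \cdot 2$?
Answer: $\frac{71464895}{23716} \approx 3013.4$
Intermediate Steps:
$k{\left(L,B \right)} = 8$
$T{\left(w \right)} = 2 + w$
$X{\left(K \right)} = 9 - 4 K^{2}$ ($X{\left(K \right)} = 9 - \left(K + K\right) \left(K + K\right) = 9 - 2 K 2 K = 9 - 4 K^{2}$)
$X{\left(\frac{k{\left(5,-2 \right)}}{22} + \frac{T{\left(-1 \right)}}{28} \right)} - -3005 = \left(9 - 4 \left(\frac{8}{22} + \frac{2 - 1}{28}\right)^{2}\right) - -3005 = \left(9 - 4 \left(8 \cdot \frac{1}{22} + 1 \cdot \frac{1}{28}\right)^{2}\right) + 3005 = \left(9 - 4 \left(\frac{4}{11} + \frac{1}{28}\right)^{2}\right) + 3005 = \left(9 - 4 \left(\frac{123}{308}\right)^{2}\right) + 3005 = \left(9 - \frac{15129}{23716}\right) + 3005 = \frac{198315}{23716} + 3005 = \frac{71464895}{23716}$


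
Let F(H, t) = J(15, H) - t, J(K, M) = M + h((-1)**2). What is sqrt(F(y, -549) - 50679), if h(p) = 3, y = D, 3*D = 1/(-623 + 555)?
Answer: I*sqrt(521521359)/102 ≈ 223.89*I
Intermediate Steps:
D = -1/204 (D = 1/(3*(-623 + 555)) = (1/3)/(-68) = (1/3)*(-1/68) = -1/204 ≈ -0.0049020)
y = -1/204 ≈ -0.0049020
J(K, M) = 3 + M (J(K, M) = M + 3 = 3 + M)
F(H, t) = 3 + H - t (F(H, t) = (3 + H) - t = 3 + H - t)
sqrt(F(y, -549) - 50679) = sqrt((3 - 1/204 - 1*(-549)) - 50679) = sqrt((3 - 1/204 + 549) - 50679) = sqrt(112607/204 - 50679) = sqrt(-10225909/204) = I*sqrt(521521359)/102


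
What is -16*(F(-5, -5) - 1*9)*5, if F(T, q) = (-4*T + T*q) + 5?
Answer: -3280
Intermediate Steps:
F(T, q) = 5 - 4*T + T*q
-16*(F(-5, -5) - 1*9)*5 = -16*((5 - 4*(-5) - 5*(-5)) - 1*9)*5 = -16*((5 + 20 + 25) - 9)*5 = -16*(50 - 9)*5 = -16*41*5 = -656*5 = -3280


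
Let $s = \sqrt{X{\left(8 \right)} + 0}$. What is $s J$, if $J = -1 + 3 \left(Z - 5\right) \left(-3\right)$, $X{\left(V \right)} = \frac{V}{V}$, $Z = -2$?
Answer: $62$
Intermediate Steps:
$X{\left(V \right)} = 1$
$J = 62$ ($J = -1 + 3 \left(-2 - 5\right) \left(-3\right) = -1 + 3 \left(-7\right) \left(-3\right) = -1 - -63 = -1 + 63 = 62$)
$s = 1$ ($s = \sqrt{1 + 0} = \sqrt{1} = 1$)
$s J = 1 \cdot 62 = 62$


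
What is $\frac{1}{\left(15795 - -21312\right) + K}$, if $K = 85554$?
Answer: $\frac{1}{122661} \approx 8.1526 \cdot 10^{-6}$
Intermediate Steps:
$\frac{1}{\left(15795 - -21312\right) + K} = \frac{1}{\left(15795 - -21312\right) + 85554} = \frac{1}{\left(15795 + 21312\right) + 85554} = \frac{1}{37107 + 85554} = \frac{1}{122661}$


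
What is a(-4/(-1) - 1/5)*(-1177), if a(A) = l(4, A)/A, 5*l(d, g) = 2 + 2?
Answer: -4708/19 ≈ -247.79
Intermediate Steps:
l(d, g) = 4/5 (l(d, g) = (2 + 2)/5 = (1/5)*4 = 4/5)
a(A) = 4/(5*A)
a(-4/(-1) - 1/5)*(-1177) = (4/(5*(-4/(-1) - 1/5)))*(-1177) = (4/(5*(-4*(-1) - 1*1/5)))*(-1177) = (4/(5*(4 - 1/5)))*(-1177) = (4/(5*(19/5)))*(-1177) = ((4/5)*(5/19))*(-1177) = (4/19)*(-1177) = -4708/19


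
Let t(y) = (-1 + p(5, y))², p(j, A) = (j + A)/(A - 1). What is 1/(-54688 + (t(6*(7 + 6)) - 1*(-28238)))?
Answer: -5929/156822014 ≈ -3.7807e-5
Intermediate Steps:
p(j, A) = (A + j)/(-1 + A)
t(y) = (-1 + (5 + y)/(-1 + y))² (t(y) = (-1 + (y + 5)/(-1 + y))² = (-1 + (5 + y)/(-1 + y))²)
1/(-54688 + (t(6*(7 + 6)) - 1*(-28238))) = 1/(-54688 + (36/(-1 + 6*(7 + 6))² - 1*(-28238))) = 1/(-54688 + (36/(-1 + 6*13)² + 28238)) = 1/(-54688 + (36/(-1 + 78)² + 28238)) = 1/(-54688 + (36/77² + 28238)) = 1/(-54688 + (36*(1/5929) + 28238)) = 1/(-54688 + (36/5929 + 28238)) = 1/(-54688 + 167423138/5929) = 1/(-156822014/5929) = -5929/156822014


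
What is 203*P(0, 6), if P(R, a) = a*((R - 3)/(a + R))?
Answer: -609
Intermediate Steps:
P(R, a) = a*(-3 + R)/(R + a) (P(R, a) = a*((-3 + R)/(R + a)) = a*(-3 + R)/(R + a))
203*P(0, 6) = 203*(6*(-3 + 0)/(0 + 6)) = 203*(6*(-3)/6) = 203*(6*(⅙)*(-3)) = 203*(-3) = -609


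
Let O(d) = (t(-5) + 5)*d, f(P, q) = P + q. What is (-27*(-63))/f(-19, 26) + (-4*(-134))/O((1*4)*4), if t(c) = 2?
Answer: 3469/14 ≈ 247.79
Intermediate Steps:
O(d) = 7*d (O(d) = (2 + 5)*d = 7*d)
(-27*(-63))/f(-19, 26) + (-4*(-134))/O((1*4)*4) = (-27*(-63))/(-19 + 26) + (-4*(-134))/((7*((1*4)*4))) = 1701/7 + 536/((7*(4*4))) = 1701*(1/7) + 536/((7*16)) = 243 + 536/112 = 243 + 536*(1/112) = 243 + 67/14 = 3469/14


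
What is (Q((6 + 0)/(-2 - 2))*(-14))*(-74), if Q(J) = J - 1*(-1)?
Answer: -518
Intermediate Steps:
Q(J) = 1 + J (Q(J) = J + 1 = 1 + J)
(Q((6 + 0)/(-2 - 2))*(-14))*(-74) = ((1 + (6 + 0)/(-2 - 2))*(-14))*(-74) = ((1 + 6/(-4))*(-14))*(-74) = ((1 + 6*(-¼))*(-14))*(-74) = ((1 - 3/2)*(-14))*(-74) = -½*(-14)*(-74) = 7*(-74) = -518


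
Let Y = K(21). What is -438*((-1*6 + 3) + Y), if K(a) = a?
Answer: -7884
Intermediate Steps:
Y = 21
-438*((-1*6 + 3) + Y) = -438*((-1*6 + 3) + 21) = -438*((-6 + 3) + 21) = -438*(-3 + 21) = -438*18 = -7884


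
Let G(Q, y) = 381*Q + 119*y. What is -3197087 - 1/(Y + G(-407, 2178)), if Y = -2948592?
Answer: -9094040438498/2844477 ≈ -3.1971e+6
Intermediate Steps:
G(Q, y) = 119*y + 381*Q
-3197087 - 1/(Y + G(-407, 2178)) = -3197087 - 1/(-2948592 + (119*2178 + 381*(-407))) = -3197087 - 1/(-2948592 + (259182 - 155067)) = -3197087 - 1/(-2948592 + 104115) = -3197087 - 1/(-2844477) = -3197087 - 1*(-1/2844477) = -3197087 + 1/2844477 = -9094040438498/2844477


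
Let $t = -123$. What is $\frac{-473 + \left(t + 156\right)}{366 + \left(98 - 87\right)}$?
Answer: $- \frac{440}{377} \approx -1.1671$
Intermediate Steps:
$\frac{-473 + \left(t + 156\right)}{366 + \left(98 - 87\right)} = \frac{-473 + \left(-123 + 156\right)}{366 + \left(98 - 87\right)} = \frac{-473 + 33}{366 + 11} = - \frac{440}{377}$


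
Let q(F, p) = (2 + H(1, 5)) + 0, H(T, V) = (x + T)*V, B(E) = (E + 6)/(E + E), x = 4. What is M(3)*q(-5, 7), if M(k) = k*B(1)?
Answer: 567/2 ≈ 283.50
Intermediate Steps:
B(E) = (6 + E)/(2*E) (B(E) = (6 + E)/((2*E)) = (6 + E)*(1/(2*E)) = (6 + E)/(2*E))
H(T, V) = V*(4 + T) (H(T, V) = (4 + T)*V = V*(4 + T))
M(k) = 7*k/2 (M(k) = k*((½)*(6 + 1)/1) = k*((½)*1*7) = k*(7/2) = 7*k/2)
q(F, p) = 27 (q(F, p) = (2 + 5*(4 + 1)) + 0 = (2 + 5*5) + 0 = (2 + 25) + 0 = 27 + 0 = 27)
M(3)*q(-5, 7) = ((7/2)*3)*27 = (21/2)*27 = 567/2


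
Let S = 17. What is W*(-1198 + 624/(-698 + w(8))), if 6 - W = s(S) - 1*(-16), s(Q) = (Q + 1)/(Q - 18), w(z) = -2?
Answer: -1678448/175 ≈ -9591.1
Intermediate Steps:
s(Q) = (1 + Q)/(-18 + Q)
W = 8 (W = 6 - ((1 + 17)/(-18 + 17) - 1*(-16)) = 6 - (18/(-1) + 16) = 6 - (-1*18 + 16) = 6 - (-18 + 16) = 6 - 1*(-2) = 6 + 2 = 8)
W*(-1198 + 624/(-698 + w(8))) = 8*(-1198 + 624/(-698 - 2)) = 8*(-1198 + 624/(-700)) = 8*(-1198 + 624*(-1/700)) = 8*(-1198 - 156/175) = 8*(-209806/175) = -1678448/175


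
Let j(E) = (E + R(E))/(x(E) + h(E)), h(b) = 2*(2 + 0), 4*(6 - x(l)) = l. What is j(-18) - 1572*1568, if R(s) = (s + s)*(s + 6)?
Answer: -71481156/29 ≈ -2.4649e+6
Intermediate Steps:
x(l) = 6 - l/4
R(s) = 2*s*(6 + s) (R(s) = (2*s)*(6 + s) = 2*s*(6 + s))
h(b) = 4 (h(b) = 2*2 = 4)
j(E) = (E + 2*E*(6 + E))/(10 - E/4) (j(E) = (E + 2*E*(6 + E))/((6 - E/4) + 4) = (E + 2*E*(6 + E))/(10 - E/4))
j(-18) - 1572*1568 = 4*(-18)*(-13 - 2*(-18))/(-40 - 18) - 1572*1568 = 4*(-18)*(-13 + 36)/(-58) - 2464896 = 4*(-18)*(-1/58)*23 - 2464896 = 828/29 - 2464896 = -71481156/29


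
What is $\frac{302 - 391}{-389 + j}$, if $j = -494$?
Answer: $\frac{89}{883} \approx 0.10079$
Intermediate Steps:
$\frac{302 - 391}{-389 + j} = \frac{302 - 391}{-389 - 494} = - \frac{89}{-883} = \left(-89\right) \left(- \frac{1}{883}\right) = \frac{89}{883}$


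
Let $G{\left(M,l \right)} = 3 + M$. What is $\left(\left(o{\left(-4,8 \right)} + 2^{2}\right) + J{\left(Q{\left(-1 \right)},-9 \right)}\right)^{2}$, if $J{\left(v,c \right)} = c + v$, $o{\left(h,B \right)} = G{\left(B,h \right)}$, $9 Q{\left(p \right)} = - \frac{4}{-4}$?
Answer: $\frac{3025}{81} \approx 37.346$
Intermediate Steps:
$Q{\left(p \right)} = \frac{1}{9}$ ($Q{\left(p \right)} = \frac{\left(-4\right) \frac{1}{-4}}{9} = \frac{\left(-4\right) \left(- \frac{1}{4}\right)}{9} = \frac{1}{9} \cdot 1 = \frac{1}{9}$)
$o{\left(h,B \right)} = 3 + B$
$\left(\left(o{\left(-4,8 \right)} + 2^{2}\right) + J{\left(Q{\left(-1 \right)},-9 \right)}\right)^{2} = \left(\left(\left(3 + 8\right) + 2^{2}\right) + \left(-9 + \frac{1}{9}\right)\right)^{2} = \left(\left(11 + 4\right) - \frac{80}{9}\right)^{2} = \left(15 - \frac{80}{9}\right)^{2} = \left(\frac{55}{9}\right)^{2} = \frac{3025}{81}$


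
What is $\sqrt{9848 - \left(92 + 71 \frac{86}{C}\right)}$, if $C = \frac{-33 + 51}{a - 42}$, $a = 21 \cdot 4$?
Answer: $\frac{i \sqrt{40422}}{3} \approx 67.017 i$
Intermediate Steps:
$a = 84$
$C = \frac{3}{7}$ ($C = \frac{-33 + 51}{84 - 42} = \frac{18}{42} = 18 \cdot \frac{1}{42} = \frac{3}{7} \approx 0.42857$)
$\sqrt{9848 - \left(92 + 71 \frac{86}{C}\right)} = \sqrt{9848 - \left(92 + 71 \frac{86}{\frac{3}{7}}\right)} = \sqrt{9848 - \left(92 + 71 \cdot 86 \cdot \frac{7}{3}\right)} = \sqrt{9848 - \frac{43018}{3}} = \sqrt{- \frac{13474}{3}} = \frac{i \sqrt{40422}}{3}$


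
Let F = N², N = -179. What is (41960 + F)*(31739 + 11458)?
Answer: 3196621197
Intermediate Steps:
F = 32041 (F = (-179)² = 32041)
(41960 + F)*(31739 + 11458) = (41960 + 32041)*(31739 + 11458) = 74001*43197 = 3196621197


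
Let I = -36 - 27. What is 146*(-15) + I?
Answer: -2253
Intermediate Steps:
I = -63
146*(-15) + I = 146*(-15) - 63 = -2190 - 63 = -2253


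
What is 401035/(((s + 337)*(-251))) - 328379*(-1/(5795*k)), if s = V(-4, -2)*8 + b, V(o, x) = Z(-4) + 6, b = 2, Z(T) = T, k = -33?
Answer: -21190427804/3407998935 ≈ -6.2178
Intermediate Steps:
V(o, x) = 2 (V(o, x) = -4 + 6 = 2)
s = 18 (s = 2*8 + 2 = 16 + 2 = 18)
401035/(((s + 337)*(-251))) - 328379*(-1/(5795*k)) = 401035/(((18 + 337)*(-251))) - 328379/((-5795*(-33))) = 401035/((355*(-251))) - 328379/191235 = 401035/(-89105) - 328379*1/191235 = 401035*(-1/89105) - 328379/191235 = -80207/17821 - 328379/191235 = -21190427804/3407998935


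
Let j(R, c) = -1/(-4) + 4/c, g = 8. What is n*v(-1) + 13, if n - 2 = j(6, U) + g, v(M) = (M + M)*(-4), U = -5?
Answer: 443/5 ≈ 88.600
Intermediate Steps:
j(R, c) = 1/4 + 4/c (j(R, c) = -1*(-1/4) + 4/c = 1/4 + 4/c)
v(M) = -8*M (v(M) = (2*M)*(-4) = -8*M)
n = 189/20 (n = 2 + ((1/4)*(16 - 5)/(-5) + 8) = 2 + ((1/4)*(-1/5)*11 + 8) = 2 + (-11/20 + 8) = 2 + 149/20 = 189/20 ≈ 9.4500)
n*v(-1) + 13 = 189*(-8*(-1))/20 + 13 = (189/20)*8 + 13 = 378/5 + 13 = 443/5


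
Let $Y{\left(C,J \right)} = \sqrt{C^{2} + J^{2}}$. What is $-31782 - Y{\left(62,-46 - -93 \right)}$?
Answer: $-31782 - \sqrt{6053} \approx -31860.0$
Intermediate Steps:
$-31782 - Y{\left(62,-46 - -93 \right)} = -31782 - \sqrt{62^{2} + \left(-46 - -93\right)^{2}} = -31782 - \sqrt{3844 + \left(-46 + 93\right)^{2}} = -31782 - \sqrt{3844 + 47^{2}} = -31782 - \sqrt{3844 + 2209} = -31782 - \sqrt{6053}$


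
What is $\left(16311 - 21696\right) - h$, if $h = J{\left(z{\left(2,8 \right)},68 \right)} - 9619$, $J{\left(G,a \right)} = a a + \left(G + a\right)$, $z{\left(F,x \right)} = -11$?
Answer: $-447$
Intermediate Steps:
$J{\left(G,a \right)} = G + a + a^{2}$ ($J{\left(G,a \right)} = a^{2} + \left(G + a\right) = G + a + a^{2}$)
$h = -4938$ ($h = \left(-11 + 68 + 68^{2}\right) - 9619 = \left(-11 + 68 + 4624\right) - 9619 = 4681 - 9619 = -4938$)
$\left(16311 - 21696\right) - h = \left(16311 - 21696\right) - -4938 = \left(16311 - 21696\right) + 4938 = -5385 + 4938 = -447$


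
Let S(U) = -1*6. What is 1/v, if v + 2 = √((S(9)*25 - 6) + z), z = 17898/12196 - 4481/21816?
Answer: -133033968/10558764317 - 6*I*√19017753346995414/10558764317 ≈ -0.012599 - 0.078364*I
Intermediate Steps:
S(U) = -6
z = 83953123/66516984 (z = 17898*(1/12196) - 4481*1/21816 = 8949/6098 - 4481/21816 = 83953123/66516984 ≈ 1.2621)
v = -2 + I*√19017753346995414/11086164 (v = -2 + √((-6*25 - 6) + 83953123/66516984) = -2 + √((-150 - 6) + 83953123/66516984) = -2 + √(-156 + 83953123/66516984) = -2 + √(-10292696381/66516984) = -2 + I*√19017753346995414/11086164 ≈ -2.0 + 12.439*I)
1/v = 1/(-2 + I*√19017753346995414/11086164)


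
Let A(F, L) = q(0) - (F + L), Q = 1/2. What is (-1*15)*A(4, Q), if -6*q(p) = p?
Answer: 135/2 ≈ 67.500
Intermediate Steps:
q(p) = -p/6
Q = 1/2 ≈ 0.50000
A(F, L) = -F - L (A(F, L) = -1/6*0 - (F + L) = 0 + (-F - L) = -F - L)
(-1*15)*A(4, Q) = (-1*15)*(-1*4 - 1*1/2) = -15*(-4 - 1/2) = -15*(-9/2) = 135/2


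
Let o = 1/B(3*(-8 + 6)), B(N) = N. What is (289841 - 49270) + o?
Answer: 1443425/6 ≈ 2.4057e+5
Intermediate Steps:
o = -⅙ (o = 1/(3*(-8 + 6)) = 1/(3*(-2)) = 1/(-6) = -⅙ ≈ -0.16667)
(289841 - 49270) + o = (289841 - 49270) - ⅙ = 240571 - ⅙ = 1443425/6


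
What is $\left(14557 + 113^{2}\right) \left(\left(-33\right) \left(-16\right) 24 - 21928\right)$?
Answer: $-252929456$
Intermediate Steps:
$\left(14557 + 113^{2}\right) \left(\left(-33\right) \left(-16\right) 24 - 21928\right) = \left(14557 + 12769\right) \left(528 \cdot 24 - 21928\right) = 27326 \left(12672 - 21928\right) = 27326 \left(-9256\right) = -252929456$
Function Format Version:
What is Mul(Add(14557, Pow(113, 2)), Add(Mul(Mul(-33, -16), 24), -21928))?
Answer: -252929456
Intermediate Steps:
Mul(Add(14557, Pow(113, 2)), Add(Mul(Mul(-33, -16), 24), -21928)) = Mul(Add(14557, 12769), Add(Mul(528, 24), -21928)) = Mul(27326, Add(12672, -21928)) = Mul(27326, -9256) = -252929456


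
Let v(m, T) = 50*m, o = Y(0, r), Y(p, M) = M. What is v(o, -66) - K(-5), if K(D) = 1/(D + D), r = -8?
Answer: -3999/10 ≈ -399.90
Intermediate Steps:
K(D) = 1/(2*D)
o = -8
v(o, -66) - K(-5) = 50*(-8) - 1/(2*(-5)) = -400 - (-1)/(2*5) = -400 - 1*(-⅒) = -400 + ⅒ = -3999/10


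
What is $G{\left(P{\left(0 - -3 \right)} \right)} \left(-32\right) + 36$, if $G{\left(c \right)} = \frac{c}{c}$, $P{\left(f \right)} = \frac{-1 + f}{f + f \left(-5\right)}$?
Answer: $4$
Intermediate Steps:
$P{\left(f \right)} = - \frac{-1 + f}{4 f}$ ($P{\left(f \right)} = \frac{-1 + f}{f - 5 f} = \frac{-1 + f}{\left(-4\right) f} = \left(-1 + f\right) \left(- \frac{1}{4 f}\right) = - \frac{-1 + f}{4 f}$)
$G{\left(c \right)} = 1$
$G{\left(P{\left(0 - -3 \right)} \right)} \left(-32\right) + 36 = 1 \left(-32\right) + 36 = -32 + 36 = 4$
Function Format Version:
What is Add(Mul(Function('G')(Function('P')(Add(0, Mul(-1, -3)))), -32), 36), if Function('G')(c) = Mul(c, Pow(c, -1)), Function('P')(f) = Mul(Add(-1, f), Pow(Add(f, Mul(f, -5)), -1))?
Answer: 4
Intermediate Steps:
Function('P')(f) = Mul(Rational(-1, 4), Pow(f, -1), Add(-1, f)) (Function('P')(f) = Mul(Add(-1, f), Pow(Add(f, Mul(-5, f)), -1)) = Mul(Add(-1, f), Pow(Mul(-4, f), -1)) = Mul(Add(-1, f), Mul(Rational(-1, 4), Pow(f, -1))) = Mul(Rational(-1, 4), Pow(f, -1), Add(-1, f)))
Function('G')(c) = 1
Add(Mul(Function('G')(Function('P')(Add(0, Mul(-1, -3)))), -32), 36) = Add(Mul(1, -32), 36) = Add(-32, 36) = 4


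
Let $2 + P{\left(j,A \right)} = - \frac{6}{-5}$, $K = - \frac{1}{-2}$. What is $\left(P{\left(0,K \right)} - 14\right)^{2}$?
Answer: $\frac{5476}{25} \approx 219.04$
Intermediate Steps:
$K = \frac{1}{2}$ ($K = \left(-1\right) \left(- \frac{1}{2}\right) = \frac{1}{2} \approx 0.5$)
$P{\left(j,A \right)} = - \frac{4}{5}$ ($P{\left(j,A \right)} = -2 - \frac{6}{-5} = -2 - - \frac{6}{5} = -2 + \frac{6}{5} = - \frac{4}{5}$)
$\left(P{\left(0,K \right)} - 14\right)^{2} = \left(- \frac{4}{5} - 14\right)^{2} = \left(- \frac{74}{5}\right)^{2} = \frac{5476}{25}$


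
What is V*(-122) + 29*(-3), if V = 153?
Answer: -18753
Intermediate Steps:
V*(-122) + 29*(-3) = 153*(-122) + 29*(-3) = -18666 - 87 = -18753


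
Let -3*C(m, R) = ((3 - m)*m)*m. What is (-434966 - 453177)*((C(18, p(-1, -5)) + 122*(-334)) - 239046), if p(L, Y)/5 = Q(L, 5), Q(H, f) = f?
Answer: 247058290882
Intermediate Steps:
p(L, Y) = 25 (p(L, Y) = 5*5 = 25)
C(m, R) = -m²*(3 - m)/3 (C(m, R) = -(3 - m)*m*m/3 = -m*(3 - m)*m/3 = -m²*(3 - m)/3)
(-434966 - 453177)*((C(18, p(-1, -5)) + 122*(-334)) - 239046) = (-434966 - 453177)*(((⅓)*18²*(-3 + 18) + 122*(-334)) - 239046) = -888143*(((⅓)*324*15 - 40748) - 239046) = -888143*((1620 - 40748) - 239046) = -888143*(-39128 - 239046) = -888143*(-278174) = 247058290882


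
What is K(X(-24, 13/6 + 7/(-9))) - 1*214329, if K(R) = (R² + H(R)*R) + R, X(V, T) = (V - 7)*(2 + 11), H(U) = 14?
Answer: -57965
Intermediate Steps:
X(V, T) = -91 + 13*V (X(V, T) = (-7 + V)*13 = -91 + 13*V)
K(R) = R² + 15*R (K(R) = (R² + 14*R) + R = R² + 15*R)
K(X(-24, 13/6 + 7/(-9))) - 1*214329 = (-91 + 13*(-24))*(15 + (-91 + 13*(-24))) - 1*214329 = (-91 - 312)*(15 + (-91 - 312)) - 214329 = -403*(15 - 403) - 214329 = -403*(-388) - 214329 = 156364 - 214329 = -57965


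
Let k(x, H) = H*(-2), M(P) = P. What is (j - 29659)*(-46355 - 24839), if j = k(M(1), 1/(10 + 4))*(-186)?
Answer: 14767557838/7 ≈ 2.1097e+9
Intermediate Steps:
k(x, H) = -2*H
j = 186/7 (j = -2/(10 + 4)*(-186) = -2/14*(-186) = -2*1/14*(-186) = -1/7*(-186) = 186/7 ≈ 26.571)
(j - 29659)*(-46355 - 24839) = (186/7 - 29659)*(-46355 - 24839) = -207427/7*(-71194) = 14767557838/7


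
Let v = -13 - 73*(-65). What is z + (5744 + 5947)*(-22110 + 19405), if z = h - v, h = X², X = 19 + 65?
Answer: -31621831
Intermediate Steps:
X = 84
h = 7056 (h = 84² = 7056)
v = 4732 (v = -13 + 4745 = 4732)
z = 2324 (z = 7056 - 1*4732 = 7056 - 4732 = 2324)
z + (5744 + 5947)*(-22110 + 19405) = 2324 + (5744 + 5947)*(-22110 + 19405) = 2324 + 11691*(-2705) = 2324 - 31624155 = -31621831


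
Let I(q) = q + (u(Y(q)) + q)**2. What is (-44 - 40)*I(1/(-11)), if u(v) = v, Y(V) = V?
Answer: 588/121 ≈ 4.8595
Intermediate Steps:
I(q) = q + 4*q**2 (I(q) = q + (q + q)**2 = q + (2*q)**2 = q + 4*q**2)
(-44 - 40)*I(1/(-11)) = (-44 - 40)*((1 + 4/(-11))/(-11)) = -(-84)*(1 + 4*(-1/11))/11 = -(-84)*(1 - 4/11)/11 = -(-84)*7/(11*11) = -84*(-7/121) = 588/121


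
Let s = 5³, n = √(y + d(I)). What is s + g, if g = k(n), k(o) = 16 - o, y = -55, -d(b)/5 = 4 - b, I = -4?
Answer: 141 - I*√95 ≈ 141.0 - 9.7468*I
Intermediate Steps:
d(b) = -20 + 5*b (d(b) = -5*(4 - b) = -20 + 5*b)
n = I*√95 (n = √(-55 + (-20 + 5*(-4))) = √(-55 + (-20 - 20)) = √(-55 - 40) = √(-95) = I*√95 ≈ 9.7468*I)
g = 16 - I*√95 ≈ 16.0 - 9.7468*I
s = 125
s + g = 125 + (16 - I*√95) = 141 - I*√95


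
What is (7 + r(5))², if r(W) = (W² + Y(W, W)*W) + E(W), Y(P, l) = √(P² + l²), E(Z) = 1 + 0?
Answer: 2339 + 1650*√2 ≈ 4672.5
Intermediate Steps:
E(Z) = 1
r(W) = 1 + W² + W*√2*√(W²) (r(W) = (W² + √(W² + W²)*W) + 1 = (W² + √(2*W²)*W) + 1 = (W² + (√2*√(W²))*W) + 1 = (W² + W*√2*√(W²)) + 1 = 1 + W² + W*√2*√(W²))
(7 + r(5))² = (7 + (1 + 5² + 5*√2*√(5²)))² = (7 + (1 + 25 + 5*√2*√25))² = (7 + (1 + 25 + 5*√2*5))² = (7 + (1 + 25 + 25*√2))² = (7 + (26 + 25*√2))² = (33 + 25*√2)²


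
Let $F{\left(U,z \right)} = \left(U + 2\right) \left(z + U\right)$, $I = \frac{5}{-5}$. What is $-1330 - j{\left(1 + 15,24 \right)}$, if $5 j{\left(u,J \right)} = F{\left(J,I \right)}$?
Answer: $- \frac{7248}{5} \approx -1449.6$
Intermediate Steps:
$I = -1$ ($I = 5 \left(- \frac{1}{5}\right) = -1$)
$F{\left(U,z \right)} = \left(2 + U\right) \left(U + z\right)$
$j{\left(u,J \right)} = - \frac{2}{5} + \frac{J}{5} + \frac{J^{2}}{5}$ ($j{\left(u,J \right)} = \frac{J^{2} + 2 J + 2 \left(-1\right) + J \left(-1\right)}{5} = \frac{J^{2} + 2 J - 2 - J}{5} = \frac{-2 + J + J^{2}}{5} = - \frac{2}{5} + \frac{J}{5} + \frac{J^{2}}{5}$)
$-1330 - j{\left(1 + 15,24 \right)} = -1330 - \left(- \frac{2}{5} + \frac{1}{5} \cdot 24 + \frac{24^{2}}{5}\right) = -1330 - \left(- \frac{2}{5} + \frac{24}{5} + \frac{1}{5} \cdot 576\right) = -1330 - \left(- \frac{2}{5} + \frac{24}{5} + \frac{576}{5}\right) = -1330 - \frac{598}{5} = - \frac{7248}{5}$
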